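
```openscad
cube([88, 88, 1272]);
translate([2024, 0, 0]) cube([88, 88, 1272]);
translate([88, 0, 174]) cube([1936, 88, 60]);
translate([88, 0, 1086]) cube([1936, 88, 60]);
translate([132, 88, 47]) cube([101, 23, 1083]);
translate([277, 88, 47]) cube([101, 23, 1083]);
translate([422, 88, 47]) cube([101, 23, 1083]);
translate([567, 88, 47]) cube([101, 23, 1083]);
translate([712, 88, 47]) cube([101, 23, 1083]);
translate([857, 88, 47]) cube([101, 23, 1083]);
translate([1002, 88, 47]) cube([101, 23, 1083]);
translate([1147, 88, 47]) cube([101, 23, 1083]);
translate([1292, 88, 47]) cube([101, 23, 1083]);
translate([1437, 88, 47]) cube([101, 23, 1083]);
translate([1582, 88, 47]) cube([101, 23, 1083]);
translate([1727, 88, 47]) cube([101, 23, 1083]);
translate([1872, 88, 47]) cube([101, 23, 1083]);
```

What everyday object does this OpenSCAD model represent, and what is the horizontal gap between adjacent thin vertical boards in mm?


A fence section. The picket gap is 44 mm.

Two posts, two rails, 13 pickets — a fence section. Span 1936 mm holds 13 pickets of 101 mm with 14 equal gaps: ⌊(1936 − 13·101) / 14⌋ = 44 mm.


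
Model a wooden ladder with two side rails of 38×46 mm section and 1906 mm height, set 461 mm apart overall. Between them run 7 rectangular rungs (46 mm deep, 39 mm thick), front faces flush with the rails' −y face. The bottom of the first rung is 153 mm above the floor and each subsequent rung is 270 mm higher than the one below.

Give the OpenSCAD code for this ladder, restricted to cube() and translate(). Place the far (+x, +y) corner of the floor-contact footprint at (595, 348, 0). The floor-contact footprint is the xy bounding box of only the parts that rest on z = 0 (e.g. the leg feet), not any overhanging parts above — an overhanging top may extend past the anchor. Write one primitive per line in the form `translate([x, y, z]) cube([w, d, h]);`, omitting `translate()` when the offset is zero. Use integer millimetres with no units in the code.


translate([134, 302, 0]) cube([38, 46, 1906]);
translate([557, 302, 0]) cube([38, 46, 1906]);
translate([172, 302, 153]) cube([385, 46, 39]);
translate([172, 302, 423]) cube([385, 46, 39]);
translate([172, 302, 693]) cube([385, 46, 39]);
translate([172, 302, 963]) cube([385, 46, 39]);
translate([172, 302, 1233]) cube([385, 46, 39]);
translate([172, 302, 1503]) cube([385, 46, 39]);
translate([172, 302, 1773]) cube([385, 46, 39]);


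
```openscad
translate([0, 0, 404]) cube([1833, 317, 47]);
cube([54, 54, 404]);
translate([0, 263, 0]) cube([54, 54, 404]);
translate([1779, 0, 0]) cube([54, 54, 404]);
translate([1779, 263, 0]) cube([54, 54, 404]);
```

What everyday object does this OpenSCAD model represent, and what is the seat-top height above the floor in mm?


A bench. The seat-top height is 451 mm.

A long slab on four corner posts — a bench. The slab sits at z = 404 with thickness 47, so the top is 404 + 47 = 451 mm.


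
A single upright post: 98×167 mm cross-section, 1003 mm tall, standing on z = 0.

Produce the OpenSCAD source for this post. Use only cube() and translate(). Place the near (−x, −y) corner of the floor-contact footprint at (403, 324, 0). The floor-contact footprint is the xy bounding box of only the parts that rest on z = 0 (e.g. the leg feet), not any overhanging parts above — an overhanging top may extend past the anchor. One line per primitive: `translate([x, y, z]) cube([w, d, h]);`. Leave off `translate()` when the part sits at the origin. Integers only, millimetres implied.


translate([403, 324, 0]) cube([98, 167, 1003]);


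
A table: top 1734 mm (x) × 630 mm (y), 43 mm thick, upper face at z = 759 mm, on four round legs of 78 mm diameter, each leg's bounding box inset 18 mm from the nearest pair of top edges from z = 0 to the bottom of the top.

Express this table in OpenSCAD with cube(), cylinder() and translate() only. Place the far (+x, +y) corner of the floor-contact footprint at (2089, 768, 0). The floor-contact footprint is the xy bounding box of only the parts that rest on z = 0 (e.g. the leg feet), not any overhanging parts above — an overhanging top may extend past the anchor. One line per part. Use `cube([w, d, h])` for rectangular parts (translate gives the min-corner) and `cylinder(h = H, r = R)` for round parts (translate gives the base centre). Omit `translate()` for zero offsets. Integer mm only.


translate([373, 156, 716]) cube([1734, 630, 43]);
translate([430, 213, 0]) cylinder(h = 716, r = 39);
translate([2050, 213, 0]) cylinder(h = 716, r = 39);
translate([430, 729, 0]) cylinder(h = 716, r = 39);
translate([2050, 729, 0]) cylinder(h = 716, r = 39);


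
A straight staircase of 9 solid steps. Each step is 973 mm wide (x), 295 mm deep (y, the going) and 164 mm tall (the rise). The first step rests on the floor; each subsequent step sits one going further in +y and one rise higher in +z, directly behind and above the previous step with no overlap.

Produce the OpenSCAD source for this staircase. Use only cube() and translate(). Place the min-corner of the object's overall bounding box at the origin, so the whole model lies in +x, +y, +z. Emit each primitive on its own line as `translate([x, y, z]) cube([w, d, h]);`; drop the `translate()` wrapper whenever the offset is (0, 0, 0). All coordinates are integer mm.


cube([973, 295, 164]);
translate([0, 295, 164]) cube([973, 295, 164]);
translate([0, 590, 328]) cube([973, 295, 164]);
translate([0, 885, 492]) cube([973, 295, 164]);
translate([0, 1180, 656]) cube([973, 295, 164]);
translate([0, 1475, 820]) cube([973, 295, 164]);
translate([0, 1770, 984]) cube([973, 295, 164]);
translate([0, 2065, 1148]) cube([973, 295, 164]);
translate([0, 2360, 1312]) cube([973, 295, 164]);


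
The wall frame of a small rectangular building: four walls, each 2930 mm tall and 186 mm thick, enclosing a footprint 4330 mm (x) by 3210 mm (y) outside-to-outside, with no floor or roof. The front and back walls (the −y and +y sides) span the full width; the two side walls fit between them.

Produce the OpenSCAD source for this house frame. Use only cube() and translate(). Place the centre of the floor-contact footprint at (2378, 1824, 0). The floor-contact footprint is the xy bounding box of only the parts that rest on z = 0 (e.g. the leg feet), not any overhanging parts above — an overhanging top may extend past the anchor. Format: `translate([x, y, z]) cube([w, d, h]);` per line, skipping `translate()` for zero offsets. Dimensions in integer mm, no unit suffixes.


translate([213, 219, 0]) cube([4330, 186, 2930]);
translate([213, 3243, 0]) cube([4330, 186, 2930]);
translate([213, 405, 0]) cube([186, 2838, 2930]);
translate([4357, 405, 0]) cube([186, 2838, 2930]);


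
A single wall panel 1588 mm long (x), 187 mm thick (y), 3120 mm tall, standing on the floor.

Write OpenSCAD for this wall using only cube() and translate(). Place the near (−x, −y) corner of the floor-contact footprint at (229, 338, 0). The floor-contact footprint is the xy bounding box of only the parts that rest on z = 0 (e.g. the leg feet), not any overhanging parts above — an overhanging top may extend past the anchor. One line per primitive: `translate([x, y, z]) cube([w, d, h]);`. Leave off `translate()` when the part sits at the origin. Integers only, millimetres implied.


translate([229, 338, 0]) cube([1588, 187, 3120]);


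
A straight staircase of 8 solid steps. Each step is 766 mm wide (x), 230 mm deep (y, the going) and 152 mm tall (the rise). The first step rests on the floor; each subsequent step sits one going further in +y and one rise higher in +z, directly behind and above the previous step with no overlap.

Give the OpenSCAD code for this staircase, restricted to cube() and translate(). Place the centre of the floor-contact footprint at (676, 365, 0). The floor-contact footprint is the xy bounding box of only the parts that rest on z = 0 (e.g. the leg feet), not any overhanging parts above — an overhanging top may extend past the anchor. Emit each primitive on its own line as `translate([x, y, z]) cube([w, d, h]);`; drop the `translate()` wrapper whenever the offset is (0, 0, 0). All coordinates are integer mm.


translate([293, 250, 0]) cube([766, 230, 152]);
translate([293, 480, 152]) cube([766, 230, 152]);
translate([293, 710, 304]) cube([766, 230, 152]);
translate([293, 940, 456]) cube([766, 230, 152]);
translate([293, 1170, 608]) cube([766, 230, 152]);
translate([293, 1400, 760]) cube([766, 230, 152]);
translate([293, 1630, 912]) cube([766, 230, 152]);
translate([293, 1860, 1064]) cube([766, 230, 152]);


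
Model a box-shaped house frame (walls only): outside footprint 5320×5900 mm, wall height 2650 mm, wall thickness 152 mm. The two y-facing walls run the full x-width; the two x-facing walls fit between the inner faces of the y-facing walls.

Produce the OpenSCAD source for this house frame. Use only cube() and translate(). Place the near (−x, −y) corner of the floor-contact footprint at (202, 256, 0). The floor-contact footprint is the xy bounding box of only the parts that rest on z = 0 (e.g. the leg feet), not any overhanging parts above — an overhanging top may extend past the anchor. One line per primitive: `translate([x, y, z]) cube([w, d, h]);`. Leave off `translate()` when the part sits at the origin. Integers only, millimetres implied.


translate([202, 256, 0]) cube([5320, 152, 2650]);
translate([202, 6004, 0]) cube([5320, 152, 2650]);
translate([202, 408, 0]) cube([152, 5596, 2650]);
translate([5370, 408, 0]) cube([152, 5596, 2650]);


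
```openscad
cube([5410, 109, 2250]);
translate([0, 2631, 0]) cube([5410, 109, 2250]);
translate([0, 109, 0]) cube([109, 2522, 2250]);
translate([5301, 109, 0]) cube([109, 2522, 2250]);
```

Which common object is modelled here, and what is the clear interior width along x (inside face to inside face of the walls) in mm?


A house (or room) frame. The interior width is 5192 mm.

Four 2250 mm walls enclosing a rectangle with no floor or roof — a room or house frame. Outside width is 5410 mm and wall thickness is 109 mm, so the interior width is 5410 − 2 × 109 = 5192 mm.


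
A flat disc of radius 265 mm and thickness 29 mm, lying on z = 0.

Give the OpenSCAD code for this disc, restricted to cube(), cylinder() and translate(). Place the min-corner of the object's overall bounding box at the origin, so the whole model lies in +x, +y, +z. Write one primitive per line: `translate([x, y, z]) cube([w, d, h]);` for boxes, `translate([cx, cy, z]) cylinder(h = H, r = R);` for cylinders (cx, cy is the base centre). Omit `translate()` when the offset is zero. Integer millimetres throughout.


translate([265, 265, 0]) cylinder(h = 29, r = 265);


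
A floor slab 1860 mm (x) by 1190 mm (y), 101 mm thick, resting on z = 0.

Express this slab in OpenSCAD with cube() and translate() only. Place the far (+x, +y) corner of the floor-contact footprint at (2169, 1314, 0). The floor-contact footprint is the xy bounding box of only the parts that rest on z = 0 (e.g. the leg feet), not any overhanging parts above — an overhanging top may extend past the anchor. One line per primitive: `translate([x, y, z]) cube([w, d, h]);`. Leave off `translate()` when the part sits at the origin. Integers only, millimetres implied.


translate([309, 124, 0]) cube([1860, 1190, 101]);


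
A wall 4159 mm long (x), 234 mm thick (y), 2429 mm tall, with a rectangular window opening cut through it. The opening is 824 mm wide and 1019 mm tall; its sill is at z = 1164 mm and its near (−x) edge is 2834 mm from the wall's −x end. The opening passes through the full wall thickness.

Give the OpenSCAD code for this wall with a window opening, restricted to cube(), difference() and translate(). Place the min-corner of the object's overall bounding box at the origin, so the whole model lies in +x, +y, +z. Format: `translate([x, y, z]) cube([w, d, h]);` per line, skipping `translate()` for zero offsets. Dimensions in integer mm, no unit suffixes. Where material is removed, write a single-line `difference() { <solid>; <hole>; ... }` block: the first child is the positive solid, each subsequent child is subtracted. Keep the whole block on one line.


difference() { cube([4159, 234, 2429]); translate([2834, 0, 1164]) cube([824, 234, 1019]); }


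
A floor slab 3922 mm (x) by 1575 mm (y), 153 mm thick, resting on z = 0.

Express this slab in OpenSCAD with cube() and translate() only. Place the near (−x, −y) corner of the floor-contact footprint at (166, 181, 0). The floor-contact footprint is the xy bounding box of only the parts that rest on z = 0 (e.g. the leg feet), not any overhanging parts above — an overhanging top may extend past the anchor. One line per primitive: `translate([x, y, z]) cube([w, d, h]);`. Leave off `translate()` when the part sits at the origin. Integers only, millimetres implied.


translate([166, 181, 0]) cube([3922, 1575, 153]);


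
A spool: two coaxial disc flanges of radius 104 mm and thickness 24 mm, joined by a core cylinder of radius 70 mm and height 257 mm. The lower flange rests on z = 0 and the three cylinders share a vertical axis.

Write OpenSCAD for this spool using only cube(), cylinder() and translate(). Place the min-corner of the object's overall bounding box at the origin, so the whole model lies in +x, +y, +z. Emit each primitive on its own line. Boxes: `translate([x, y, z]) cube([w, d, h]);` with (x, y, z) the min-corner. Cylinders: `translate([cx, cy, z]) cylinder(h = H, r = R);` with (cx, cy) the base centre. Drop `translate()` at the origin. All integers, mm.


translate([104, 104, 0]) cylinder(h = 24, r = 104);
translate([104, 104, 24]) cylinder(h = 257, r = 70);
translate([104, 104, 281]) cylinder(h = 24, r = 104);


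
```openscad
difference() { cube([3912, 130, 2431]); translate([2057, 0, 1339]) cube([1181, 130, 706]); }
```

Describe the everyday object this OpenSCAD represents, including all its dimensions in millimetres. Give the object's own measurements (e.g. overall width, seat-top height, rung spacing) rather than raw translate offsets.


A wall 3912 mm long (x), 130 mm thick (y), 2431 mm tall, with a rectangular window opening cut through it. The opening is 1181 mm wide and 706 mm tall; its sill is at z = 1339 mm and its near (−x) edge is 2057 mm from the wall's −x end. The opening passes through the full wall thickness.


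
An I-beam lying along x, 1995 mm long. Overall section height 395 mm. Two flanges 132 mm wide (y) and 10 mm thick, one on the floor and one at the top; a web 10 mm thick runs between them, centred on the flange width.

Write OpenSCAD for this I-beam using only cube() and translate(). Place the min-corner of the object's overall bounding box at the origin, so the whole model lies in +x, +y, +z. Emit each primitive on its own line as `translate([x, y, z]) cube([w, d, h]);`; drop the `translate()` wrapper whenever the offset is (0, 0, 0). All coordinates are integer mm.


cube([1995, 132, 10]);
translate([0, 61, 10]) cube([1995, 10, 375]);
translate([0, 0, 385]) cube([1995, 132, 10]);


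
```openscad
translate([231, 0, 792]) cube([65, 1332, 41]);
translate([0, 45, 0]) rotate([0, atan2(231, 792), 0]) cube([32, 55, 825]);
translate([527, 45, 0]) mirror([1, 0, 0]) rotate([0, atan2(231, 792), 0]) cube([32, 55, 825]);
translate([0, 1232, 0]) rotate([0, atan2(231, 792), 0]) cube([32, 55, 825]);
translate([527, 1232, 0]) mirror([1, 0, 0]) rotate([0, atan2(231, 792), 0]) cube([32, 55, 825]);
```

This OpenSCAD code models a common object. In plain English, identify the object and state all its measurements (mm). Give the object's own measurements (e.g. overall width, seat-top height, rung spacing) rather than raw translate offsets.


A sawhorse. A 65×1332×41 mm beam (x, y, z) sits on two A-frame leg pairs. Each pair is two raked legs of 32×55 mm section (55 mm along y) splaying symmetrically in x. Each leg rises 792 mm vertically over 231 mm of horizontal reach and is 825 mm long along its own axis. Every leg's outer bottom edge rests on the floor and its outer top edge meets a bottom edge of the beam — the left legs (tilting toward +x) meet the beam's −x bottom edge, the right legs (their mirror images, tilting toward −x) meet its +x bottom edge — so the leg tops tuck under the beam, the beam's underside is 792 mm above the floor, and the feet are 527 mm apart outside-to-outside with the beam centred between them. The two leg pairs are set in 45 mm from either end of the beam.


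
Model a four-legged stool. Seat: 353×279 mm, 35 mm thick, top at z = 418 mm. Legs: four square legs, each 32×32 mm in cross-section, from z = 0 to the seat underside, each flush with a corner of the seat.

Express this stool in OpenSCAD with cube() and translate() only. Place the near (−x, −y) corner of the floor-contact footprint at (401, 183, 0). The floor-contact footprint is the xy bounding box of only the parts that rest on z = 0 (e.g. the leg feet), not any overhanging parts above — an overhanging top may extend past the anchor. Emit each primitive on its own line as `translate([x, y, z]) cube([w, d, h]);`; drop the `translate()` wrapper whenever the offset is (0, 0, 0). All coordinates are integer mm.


translate([401, 183, 383]) cube([353, 279, 35]);
translate([401, 183, 0]) cube([32, 32, 383]);
translate([722, 183, 0]) cube([32, 32, 383]);
translate([401, 430, 0]) cube([32, 32, 383]);
translate([722, 430, 0]) cube([32, 32, 383]);


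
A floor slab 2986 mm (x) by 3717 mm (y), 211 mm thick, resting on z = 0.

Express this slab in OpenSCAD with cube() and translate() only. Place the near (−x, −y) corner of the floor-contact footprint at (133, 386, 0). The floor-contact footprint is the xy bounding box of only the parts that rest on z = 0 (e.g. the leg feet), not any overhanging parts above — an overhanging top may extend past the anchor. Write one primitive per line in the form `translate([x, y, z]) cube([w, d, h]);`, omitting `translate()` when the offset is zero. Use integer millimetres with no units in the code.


translate([133, 386, 0]) cube([2986, 3717, 211]);


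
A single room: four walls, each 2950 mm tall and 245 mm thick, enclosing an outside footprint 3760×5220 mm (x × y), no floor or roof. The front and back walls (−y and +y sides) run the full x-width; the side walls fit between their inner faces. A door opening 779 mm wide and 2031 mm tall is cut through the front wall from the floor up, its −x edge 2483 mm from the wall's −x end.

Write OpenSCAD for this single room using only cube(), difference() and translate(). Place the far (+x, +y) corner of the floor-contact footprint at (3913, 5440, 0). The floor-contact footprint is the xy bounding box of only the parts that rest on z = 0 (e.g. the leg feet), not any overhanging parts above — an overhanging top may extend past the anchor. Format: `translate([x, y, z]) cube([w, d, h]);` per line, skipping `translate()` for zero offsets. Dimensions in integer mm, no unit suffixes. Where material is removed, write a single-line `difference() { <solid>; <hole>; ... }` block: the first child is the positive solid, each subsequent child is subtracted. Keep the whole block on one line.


difference() { translate([153, 220, 0]) cube([3760, 245, 2950]); translate([2636, 220, 0]) cube([779, 245, 2031]); }
translate([153, 5195, 0]) cube([3760, 245, 2950]);
translate([153, 465, 0]) cube([245, 4730, 2950]);
translate([3668, 465, 0]) cube([245, 4730, 2950]);


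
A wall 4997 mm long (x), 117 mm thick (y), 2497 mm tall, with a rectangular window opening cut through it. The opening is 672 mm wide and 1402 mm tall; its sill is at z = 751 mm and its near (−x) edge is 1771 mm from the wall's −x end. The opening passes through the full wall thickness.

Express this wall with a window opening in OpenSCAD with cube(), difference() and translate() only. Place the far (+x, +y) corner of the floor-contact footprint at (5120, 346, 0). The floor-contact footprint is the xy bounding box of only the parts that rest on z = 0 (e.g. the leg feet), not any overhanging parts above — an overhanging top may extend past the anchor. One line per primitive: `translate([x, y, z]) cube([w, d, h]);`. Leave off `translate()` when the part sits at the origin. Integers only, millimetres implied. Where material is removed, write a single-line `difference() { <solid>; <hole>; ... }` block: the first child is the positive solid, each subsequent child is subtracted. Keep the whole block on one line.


difference() { translate([123, 229, 0]) cube([4997, 117, 2497]); translate([1894, 229, 751]) cube([672, 117, 1402]); }


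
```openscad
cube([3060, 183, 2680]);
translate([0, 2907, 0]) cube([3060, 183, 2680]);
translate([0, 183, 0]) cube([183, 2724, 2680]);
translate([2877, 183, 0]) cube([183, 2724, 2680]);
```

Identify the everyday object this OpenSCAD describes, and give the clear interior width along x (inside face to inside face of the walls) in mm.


A house (or room) frame. The interior width is 2694 mm.

Four 2680 mm walls enclosing a rectangle with no floor or roof — a room or house frame. Outside width is 3060 mm and wall thickness is 183 mm, so the interior width is 3060 − 2 × 183 = 2694 mm.


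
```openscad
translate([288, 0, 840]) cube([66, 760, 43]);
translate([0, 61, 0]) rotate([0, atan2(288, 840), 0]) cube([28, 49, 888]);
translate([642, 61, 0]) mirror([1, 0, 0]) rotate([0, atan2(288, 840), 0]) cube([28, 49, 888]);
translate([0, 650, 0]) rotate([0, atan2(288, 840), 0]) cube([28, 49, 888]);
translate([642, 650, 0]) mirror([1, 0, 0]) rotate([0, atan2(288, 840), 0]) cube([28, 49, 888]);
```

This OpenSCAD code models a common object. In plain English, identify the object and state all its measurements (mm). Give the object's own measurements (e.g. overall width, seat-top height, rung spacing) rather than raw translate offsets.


A sawhorse. A 66×760×43 mm beam (x, y, z) sits on two A-frame leg pairs. Each pair is two raked legs of 28×49 mm section (49 mm along y) splaying symmetrically in x. Each leg rises 840 mm vertically over 288 mm of horizontal reach and is 888 mm long along its own axis. Every leg's outer bottom edge rests on the floor and its outer top edge meets a bottom edge of the beam — the left legs (tilting toward +x) meet the beam's −x bottom edge, the right legs (their mirror images, tilting toward −x) meet its +x bottom edge — so the leg tops tuck under the beam, the beam's underside is 840 mm above the floor, and the feet are 642 mm apart outside-to-outside with the beam centred between them. The two leg pairs are set in 61 mm from either end of the beam.


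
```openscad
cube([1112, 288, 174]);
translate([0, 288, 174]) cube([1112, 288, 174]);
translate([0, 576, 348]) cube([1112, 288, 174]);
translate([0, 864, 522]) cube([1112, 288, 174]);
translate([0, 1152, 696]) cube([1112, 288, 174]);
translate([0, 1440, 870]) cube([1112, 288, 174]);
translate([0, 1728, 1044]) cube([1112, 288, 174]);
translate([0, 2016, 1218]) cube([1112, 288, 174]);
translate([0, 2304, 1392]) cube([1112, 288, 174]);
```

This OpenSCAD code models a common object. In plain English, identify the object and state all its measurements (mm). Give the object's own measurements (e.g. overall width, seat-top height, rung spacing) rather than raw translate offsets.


A straight staircase of 9 solid steps. Each step is 1112 mm wide (x), 288 mm deep (y, the going) and 174 mm tall (the rise). The first step rests on the floor; each subsequent step sits one going further in +y and one rise higher in +z, directly behind and above the previous step with no overlap.


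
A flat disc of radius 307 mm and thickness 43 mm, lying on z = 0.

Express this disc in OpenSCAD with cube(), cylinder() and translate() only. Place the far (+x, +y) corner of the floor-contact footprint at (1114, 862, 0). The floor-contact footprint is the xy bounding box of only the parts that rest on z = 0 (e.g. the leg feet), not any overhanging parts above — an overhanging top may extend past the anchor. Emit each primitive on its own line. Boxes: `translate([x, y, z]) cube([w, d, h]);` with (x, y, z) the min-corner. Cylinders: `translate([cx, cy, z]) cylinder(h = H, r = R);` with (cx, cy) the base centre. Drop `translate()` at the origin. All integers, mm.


translate([807, 555, 0]) cylinder(h = 43, r = 307);


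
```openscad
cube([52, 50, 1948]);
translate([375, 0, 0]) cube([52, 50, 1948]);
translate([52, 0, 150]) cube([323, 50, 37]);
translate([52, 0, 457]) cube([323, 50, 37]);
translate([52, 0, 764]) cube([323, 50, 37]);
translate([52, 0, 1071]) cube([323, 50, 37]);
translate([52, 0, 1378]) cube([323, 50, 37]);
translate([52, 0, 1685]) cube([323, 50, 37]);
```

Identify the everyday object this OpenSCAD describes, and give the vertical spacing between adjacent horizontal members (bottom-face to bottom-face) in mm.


A ladder. The rung spacing is 307 mm.

Two tall 52×50 posts with 6 short bars between them — a ladder. Adjacent rungs sit at z = 150 and z = 457, so the spacing is 457 − 150 = 307 mm.


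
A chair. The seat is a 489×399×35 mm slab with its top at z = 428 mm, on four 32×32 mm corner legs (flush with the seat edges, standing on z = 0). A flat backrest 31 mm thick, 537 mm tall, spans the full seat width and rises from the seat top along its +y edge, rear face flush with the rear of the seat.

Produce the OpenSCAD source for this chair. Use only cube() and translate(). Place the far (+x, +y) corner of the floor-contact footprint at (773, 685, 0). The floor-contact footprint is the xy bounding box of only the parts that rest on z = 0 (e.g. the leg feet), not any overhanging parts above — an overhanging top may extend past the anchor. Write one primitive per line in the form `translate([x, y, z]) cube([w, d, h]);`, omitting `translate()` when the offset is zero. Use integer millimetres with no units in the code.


translate([284, 286, 393]) cube([489, 399, 35]);
translate([284, 286, 0]) cube([32, 32, 393]);
translate([741, 286, 0]) cube([32, 32, 393]);
translate([284, 653, 0]) cube([32, 32, 393]);
translate([741, 653, 0]) cube([32, 32, 393]);
translate([284, 654, 428]) cube([489, 31, 537]);


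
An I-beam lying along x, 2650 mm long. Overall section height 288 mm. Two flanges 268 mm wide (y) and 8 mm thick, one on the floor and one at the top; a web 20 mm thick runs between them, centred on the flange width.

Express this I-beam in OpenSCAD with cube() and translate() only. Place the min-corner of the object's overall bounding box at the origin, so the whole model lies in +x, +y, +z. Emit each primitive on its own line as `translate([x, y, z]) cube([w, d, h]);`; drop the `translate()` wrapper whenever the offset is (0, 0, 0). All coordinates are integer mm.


cube([2650, 268, 8]);
translate([0, 124, 8]) cube([2650, 20, 272]);
translate([0, 0, 280]) cube([2650, 268, 8]);


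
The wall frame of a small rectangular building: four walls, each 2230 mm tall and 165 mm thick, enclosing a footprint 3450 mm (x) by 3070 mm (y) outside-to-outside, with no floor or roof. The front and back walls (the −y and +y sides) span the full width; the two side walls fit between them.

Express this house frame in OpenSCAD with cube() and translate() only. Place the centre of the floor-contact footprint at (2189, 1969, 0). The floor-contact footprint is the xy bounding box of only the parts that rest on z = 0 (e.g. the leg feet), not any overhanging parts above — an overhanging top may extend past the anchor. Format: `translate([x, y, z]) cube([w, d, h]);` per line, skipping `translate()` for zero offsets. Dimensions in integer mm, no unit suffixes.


translate([464, 434, 0]) cube([3450, 165, 2230]);
translate([464, 3339, 0]) cube([3450, 165, 2230]);
translate([464, 599, 0]) cube([165, 2740, 2230]);
translate([3749, 599, 0]) cube([165, 2740, 2230]);


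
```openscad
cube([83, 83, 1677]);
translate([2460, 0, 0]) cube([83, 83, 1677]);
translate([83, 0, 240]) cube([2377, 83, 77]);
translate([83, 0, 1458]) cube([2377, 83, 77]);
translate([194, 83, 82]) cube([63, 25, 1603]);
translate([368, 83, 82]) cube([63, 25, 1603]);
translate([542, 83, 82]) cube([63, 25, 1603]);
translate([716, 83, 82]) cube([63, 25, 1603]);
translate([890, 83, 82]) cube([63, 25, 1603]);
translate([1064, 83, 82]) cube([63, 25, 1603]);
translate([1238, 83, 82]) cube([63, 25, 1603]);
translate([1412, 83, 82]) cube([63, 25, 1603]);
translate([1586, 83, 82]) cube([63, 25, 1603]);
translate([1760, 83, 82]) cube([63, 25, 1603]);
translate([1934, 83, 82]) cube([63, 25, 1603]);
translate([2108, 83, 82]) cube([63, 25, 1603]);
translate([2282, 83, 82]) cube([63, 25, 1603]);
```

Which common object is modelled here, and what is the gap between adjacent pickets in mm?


A fence section. The picket gap is 111 mm.

Two posts, two rails, 13 pickets — a fence section. Span 2377 mm holds 13 pickets of 63 mm with 14 equal gaps: ⌊(2377 − 13·63) / 14⌋ = 111 mm.


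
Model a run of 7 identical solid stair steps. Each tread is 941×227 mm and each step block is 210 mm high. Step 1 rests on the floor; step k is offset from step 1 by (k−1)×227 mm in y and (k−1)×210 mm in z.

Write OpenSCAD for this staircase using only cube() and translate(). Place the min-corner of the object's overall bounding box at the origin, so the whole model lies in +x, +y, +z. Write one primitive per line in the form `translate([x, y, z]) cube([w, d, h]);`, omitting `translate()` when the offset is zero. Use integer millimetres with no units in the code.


cube([941, 227, 210]);
translate([0, 227, 210]) cube([941, 227, 210]);
translate([0, 454, 420]) cube([941, 227, 210]);
translate([0, 681, 630]) cube([941, 227, 210]);
translate([0, 908, 840]) cube([941, 227, 210]);
translate([0, 1135, 1050]) cube([941, 227, 210]);
translate([0, 1362, 1260]) cube([941, 227, 210]);


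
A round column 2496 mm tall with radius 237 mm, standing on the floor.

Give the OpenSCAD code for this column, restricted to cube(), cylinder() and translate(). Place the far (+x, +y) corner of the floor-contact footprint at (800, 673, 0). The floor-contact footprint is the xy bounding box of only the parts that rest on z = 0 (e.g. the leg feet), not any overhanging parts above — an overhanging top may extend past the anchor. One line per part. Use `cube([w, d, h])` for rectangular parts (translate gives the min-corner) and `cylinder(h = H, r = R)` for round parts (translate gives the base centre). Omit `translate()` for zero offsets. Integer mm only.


translate([563, 436, 0]) cylinder(h = 2496, r = 237);


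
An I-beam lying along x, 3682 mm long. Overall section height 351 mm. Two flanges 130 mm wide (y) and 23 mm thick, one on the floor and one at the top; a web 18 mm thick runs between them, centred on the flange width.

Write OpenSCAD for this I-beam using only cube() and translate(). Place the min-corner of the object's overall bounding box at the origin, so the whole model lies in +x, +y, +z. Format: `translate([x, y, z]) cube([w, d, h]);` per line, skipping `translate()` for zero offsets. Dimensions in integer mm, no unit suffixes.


cube([3682, 130, 23]);
translate([0, 56, 23]) cube([3682, 18, 305]);
translate([0, 0, 328]) cube([3682, 130, 23]);


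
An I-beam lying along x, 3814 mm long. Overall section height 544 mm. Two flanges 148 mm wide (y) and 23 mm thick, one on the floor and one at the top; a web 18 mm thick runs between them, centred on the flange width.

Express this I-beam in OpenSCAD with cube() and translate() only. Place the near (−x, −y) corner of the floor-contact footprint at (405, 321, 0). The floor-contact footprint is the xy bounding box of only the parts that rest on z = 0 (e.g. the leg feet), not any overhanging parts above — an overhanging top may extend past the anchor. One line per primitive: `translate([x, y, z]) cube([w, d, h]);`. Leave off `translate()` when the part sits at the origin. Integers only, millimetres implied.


translate([405, 321, 0]) cube([3814, 148, 23]);
translate([405, 386, 23]) cube([3814, 18, 498]);
translate([405, 321, 521]) cube([3814, 148, 23]);


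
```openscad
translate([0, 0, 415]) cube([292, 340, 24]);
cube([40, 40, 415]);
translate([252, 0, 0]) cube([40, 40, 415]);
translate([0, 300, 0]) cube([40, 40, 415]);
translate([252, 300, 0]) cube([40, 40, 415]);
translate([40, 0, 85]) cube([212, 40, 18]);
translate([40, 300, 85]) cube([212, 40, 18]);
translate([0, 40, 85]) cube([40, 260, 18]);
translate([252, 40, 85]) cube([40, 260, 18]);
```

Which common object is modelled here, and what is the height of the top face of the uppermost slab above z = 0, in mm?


A stool. The seat height is 439 mm.

A 292×340×24 slab at z = 415 on four corner posts — a stool. The seat top is 415 + 24 = 439 mm.


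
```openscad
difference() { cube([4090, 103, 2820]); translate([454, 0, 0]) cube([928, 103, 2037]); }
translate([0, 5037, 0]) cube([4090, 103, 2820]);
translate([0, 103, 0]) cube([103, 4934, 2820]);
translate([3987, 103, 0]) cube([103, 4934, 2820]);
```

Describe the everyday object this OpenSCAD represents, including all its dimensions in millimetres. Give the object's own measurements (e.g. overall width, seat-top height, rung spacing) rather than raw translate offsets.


A single room: four walls, each 2820 mm tall and 103 mm thick, enclosing an outside footprint 4090×5140 mm (x × y), no floor or roof. The front and back walls (−y and +y sides) run the full x-width; the side walls fit between their inner faces. A door opening 928 mm wide and 2037 mm tall is cut through the front wall from the floor up, its −x edge 454 mm from the wall's −x end.


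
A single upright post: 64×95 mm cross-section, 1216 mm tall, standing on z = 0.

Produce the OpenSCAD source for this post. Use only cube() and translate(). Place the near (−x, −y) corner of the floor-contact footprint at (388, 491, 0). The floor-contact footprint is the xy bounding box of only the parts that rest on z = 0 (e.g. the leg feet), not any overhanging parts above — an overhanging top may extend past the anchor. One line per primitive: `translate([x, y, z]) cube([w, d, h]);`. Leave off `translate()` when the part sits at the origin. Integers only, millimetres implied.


translate([388, 491, 0]) cube([64, 95, 1216]);


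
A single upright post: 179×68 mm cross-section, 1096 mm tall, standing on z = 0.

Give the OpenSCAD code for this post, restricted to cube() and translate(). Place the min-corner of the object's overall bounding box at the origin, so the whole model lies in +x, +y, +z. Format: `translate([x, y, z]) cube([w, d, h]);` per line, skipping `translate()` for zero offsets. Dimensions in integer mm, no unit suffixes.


cube([179, 68, 1096]);


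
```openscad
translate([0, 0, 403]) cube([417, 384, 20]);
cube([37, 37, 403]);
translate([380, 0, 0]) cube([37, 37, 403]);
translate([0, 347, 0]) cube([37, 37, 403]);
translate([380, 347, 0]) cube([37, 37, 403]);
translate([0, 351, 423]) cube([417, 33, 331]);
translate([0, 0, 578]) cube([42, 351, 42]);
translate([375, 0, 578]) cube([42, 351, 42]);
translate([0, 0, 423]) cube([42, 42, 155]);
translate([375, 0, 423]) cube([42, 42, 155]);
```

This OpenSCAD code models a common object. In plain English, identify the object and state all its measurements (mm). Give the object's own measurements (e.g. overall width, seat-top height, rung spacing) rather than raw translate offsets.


A chair. The seat is a 417×384×20 mm slab with its top at z = 423 mm, on four 37×37 mm corner legs (flush with the seat edges, standing on z = 0). A flat backrest 33 mm thick, 331 mm tall, spans the full seat width and rises from the seat top along its +y edge, rear face flush with the rear of the seat. Two armrests of 42×42 mm section run along each side from the seat's front edge to the front of the backrest, top faces 197 mm above the seat top and outer faces flush with the seat's x-edges; a 42×42 mm post under the front of each armrest stands on the seat at the front corner.


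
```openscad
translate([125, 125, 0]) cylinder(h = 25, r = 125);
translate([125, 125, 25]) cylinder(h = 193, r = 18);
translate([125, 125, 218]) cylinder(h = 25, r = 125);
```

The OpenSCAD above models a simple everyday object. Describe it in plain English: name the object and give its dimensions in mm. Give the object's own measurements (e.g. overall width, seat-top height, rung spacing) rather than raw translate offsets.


A spool: two coaxial disc flanges of radius 125 mm and thickness 25 mm, joined by a core cylinder of radius 18 mm and height 193 mm. The lower flange rests on z = 0 and the three cylinders share a vertical axis.


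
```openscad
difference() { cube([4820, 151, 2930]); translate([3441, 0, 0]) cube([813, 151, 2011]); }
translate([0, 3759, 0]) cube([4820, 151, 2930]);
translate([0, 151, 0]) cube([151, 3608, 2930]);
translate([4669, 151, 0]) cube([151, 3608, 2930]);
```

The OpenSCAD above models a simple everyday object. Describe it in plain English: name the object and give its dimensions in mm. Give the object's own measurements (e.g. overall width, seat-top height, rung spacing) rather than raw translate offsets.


A single room: four walls, each 2930 mm tall and 151 mm thick, enclosing an outside footprint 4820×3910 mm (x × y), no floor or roof. The front and back walls (−y and +y sides) run the full x-width; the side walls fit between their inner faces. A door opening 813 mm wide and 2011 mm tall is cut through the front wall from the floor up, its −x edge 3441 mm from the wall's −x end.


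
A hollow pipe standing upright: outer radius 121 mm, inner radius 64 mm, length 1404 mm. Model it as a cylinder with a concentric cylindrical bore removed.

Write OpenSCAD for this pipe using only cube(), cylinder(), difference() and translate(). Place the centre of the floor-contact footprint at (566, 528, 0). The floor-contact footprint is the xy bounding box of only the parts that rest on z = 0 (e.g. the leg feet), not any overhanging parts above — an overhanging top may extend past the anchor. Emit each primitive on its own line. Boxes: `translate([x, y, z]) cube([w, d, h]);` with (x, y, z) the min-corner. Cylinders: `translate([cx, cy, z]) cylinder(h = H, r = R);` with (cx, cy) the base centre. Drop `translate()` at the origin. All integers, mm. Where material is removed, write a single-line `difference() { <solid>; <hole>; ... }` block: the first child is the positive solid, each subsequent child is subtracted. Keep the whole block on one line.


difference() { translate([566, 528, 0]) cylinder(h = 1404, r = 121); translate([566, 528, 0]) cylinder(h = 1404, r = 64); }


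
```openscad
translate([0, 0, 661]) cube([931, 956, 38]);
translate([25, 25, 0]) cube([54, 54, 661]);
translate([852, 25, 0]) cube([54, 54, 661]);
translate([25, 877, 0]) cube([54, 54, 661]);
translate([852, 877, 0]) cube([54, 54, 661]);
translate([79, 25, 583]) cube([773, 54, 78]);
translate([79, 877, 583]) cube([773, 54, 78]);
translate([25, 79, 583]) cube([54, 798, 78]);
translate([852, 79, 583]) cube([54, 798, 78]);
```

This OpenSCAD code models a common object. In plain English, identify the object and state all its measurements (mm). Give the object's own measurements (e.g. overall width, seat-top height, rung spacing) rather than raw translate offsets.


A table: top 931 mm (x) × 956 mm (y), 38 mm thick, upper face at z = 699 mm, on four 54×54 mm square legs, each inset 25 mm from the nearest pair of top edges from z = 0 to the bottom of the top. Four apron rails, 54 mm thick and 78 mm tall, run between adjacent legs with their top edges flush with the underside of the top and their outer faces flush with the legs' outer faces.


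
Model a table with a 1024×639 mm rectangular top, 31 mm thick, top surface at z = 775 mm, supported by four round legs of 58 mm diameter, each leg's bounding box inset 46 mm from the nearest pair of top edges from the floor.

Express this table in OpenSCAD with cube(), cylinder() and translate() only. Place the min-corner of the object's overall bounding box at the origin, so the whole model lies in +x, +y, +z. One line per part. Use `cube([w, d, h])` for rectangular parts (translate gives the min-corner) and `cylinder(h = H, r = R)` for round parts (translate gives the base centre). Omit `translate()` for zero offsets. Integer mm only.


// leg_h = 775 - 31 = 744
translate([0, 0, 744]) cube([1024, 639, 31]);
translate([75, 75, 0]) cylinder(h = 744, r = 29);
translate([949, 75, 0]) cylinder(h = 744, r = 29);
translate([75, 564, 0]) cylinder(h = 744, r = 29);
translate([949, 564, 0]) cylinder(h = 744, r = 29);
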